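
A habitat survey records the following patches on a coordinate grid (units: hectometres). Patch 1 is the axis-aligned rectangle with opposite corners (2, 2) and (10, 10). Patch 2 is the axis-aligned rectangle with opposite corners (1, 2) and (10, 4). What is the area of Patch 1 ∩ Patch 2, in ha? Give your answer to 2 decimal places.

|Patch 1∩Patch 2|: x∈[2,10], y∈[2,4] → 8·2 = 16.

16.00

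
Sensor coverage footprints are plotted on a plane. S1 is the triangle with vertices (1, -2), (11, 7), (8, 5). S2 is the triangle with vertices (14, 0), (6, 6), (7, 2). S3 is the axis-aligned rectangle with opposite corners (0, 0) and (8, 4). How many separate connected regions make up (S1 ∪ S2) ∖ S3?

2

(S1 ∪ S2) ∖ S3 splits into 2 disjoint pieces (area 0.2222, area 11.4665).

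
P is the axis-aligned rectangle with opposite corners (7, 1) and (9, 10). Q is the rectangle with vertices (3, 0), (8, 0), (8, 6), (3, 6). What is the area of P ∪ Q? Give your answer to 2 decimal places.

By inclusion–exclusion:
Individual areas: |P| = 18, |Q| = 30.
|P∩Q|: x∈[7,8], y∈[1,6] → 1·5 = 5.
|P ∪ Q| = 48 − 5 = 43.00.

43.00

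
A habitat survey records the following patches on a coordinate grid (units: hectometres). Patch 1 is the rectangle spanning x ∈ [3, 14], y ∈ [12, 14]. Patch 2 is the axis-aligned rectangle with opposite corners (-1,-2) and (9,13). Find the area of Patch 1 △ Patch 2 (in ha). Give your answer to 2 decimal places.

160.00

|Patch 1∩Patch 2|: x∈[3,9], y∈[12,13] → 6·1 = 6.
|Patch 1 △ Patch 2| = |Patch 1| + |Patch 2| − 2·|Patch 1∩Patch 2| = 22 + 150 − 12 = 160.00.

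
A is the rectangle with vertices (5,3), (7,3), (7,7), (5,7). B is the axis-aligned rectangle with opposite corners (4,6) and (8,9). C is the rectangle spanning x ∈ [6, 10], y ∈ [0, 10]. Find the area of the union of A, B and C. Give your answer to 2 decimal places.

By inclusion–exclusion:
Individual areas: |A| = 8, |B| = 12, |C| = 40.
|A∩B|: x∈[5,7], y∈[6,7] → 2·1 = 2.
|A∩C|: x∈[6,7], y∈[3,7] → 1·4 = 4.
|B∩C|: x∈[6,8], y∈[6,9] → 2·3 = 6.
|A∩B∩C| = 1.
|A ∪ B ∪ C| = 60 − 12 + 1 = 49.00.

49.00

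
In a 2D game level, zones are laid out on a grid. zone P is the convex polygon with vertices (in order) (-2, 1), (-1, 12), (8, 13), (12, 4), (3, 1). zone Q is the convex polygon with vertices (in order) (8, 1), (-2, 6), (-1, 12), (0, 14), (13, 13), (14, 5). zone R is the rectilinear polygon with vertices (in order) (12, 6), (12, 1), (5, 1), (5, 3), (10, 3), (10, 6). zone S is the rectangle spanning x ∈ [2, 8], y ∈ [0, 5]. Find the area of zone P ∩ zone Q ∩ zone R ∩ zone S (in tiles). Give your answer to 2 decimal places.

The intersection is the polygon with vertices (5,2.5), (5,3), (8,3), (8,2.667), (6,2).
By the shoelace formula its area is 2.08.

2.08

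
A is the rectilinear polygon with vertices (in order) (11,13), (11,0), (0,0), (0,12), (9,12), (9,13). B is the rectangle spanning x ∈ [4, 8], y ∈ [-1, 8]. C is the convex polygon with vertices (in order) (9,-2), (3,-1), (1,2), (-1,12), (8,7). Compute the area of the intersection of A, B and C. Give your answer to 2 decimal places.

The intersection is the polygon with vertices (4,8), (6.2,8), (8,7), (8,0), (4,0).
By the shoelace formula its area is 31.10.

31.10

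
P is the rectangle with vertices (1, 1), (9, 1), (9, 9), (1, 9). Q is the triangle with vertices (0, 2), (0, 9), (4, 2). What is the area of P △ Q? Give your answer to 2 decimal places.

62.25

|P| = 64, |Q| = 14, |P∩Q| = 7.875.
|P △ Q| = |P| + |Q| − 2·|P∩Q| = 64 + 14 − 15.75 = 62.25.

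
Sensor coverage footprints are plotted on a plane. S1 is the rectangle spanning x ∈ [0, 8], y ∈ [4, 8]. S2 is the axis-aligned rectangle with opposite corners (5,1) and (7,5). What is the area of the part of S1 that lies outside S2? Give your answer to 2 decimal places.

30.00

|S1∩S2|: x∈[5,7], y∈[4,5] → 2·1 = 2.
|S1| = 32.
|S1 ∖ S2| = |S1| − |S1∩S2| = 32 − 2 = 30.00.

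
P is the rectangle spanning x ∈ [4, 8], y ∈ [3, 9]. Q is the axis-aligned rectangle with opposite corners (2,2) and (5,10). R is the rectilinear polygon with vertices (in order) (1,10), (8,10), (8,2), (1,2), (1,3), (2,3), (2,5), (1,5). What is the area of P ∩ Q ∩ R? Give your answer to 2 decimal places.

6.00

The intersection is the polygon with vertices (4,9), (5,9), (5,3), (4,3).
By the shoelace formula its area is 6.00.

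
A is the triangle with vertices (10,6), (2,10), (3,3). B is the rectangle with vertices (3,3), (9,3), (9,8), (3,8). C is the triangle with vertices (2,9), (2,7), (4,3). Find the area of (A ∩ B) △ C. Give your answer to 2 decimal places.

|A ∩ B| = 20.0357.
|(A ∩ B) ∩ C| = 0.489.
|(A ∩ B) △ C| = 20.0357 + 2 − 0.9779 = 21.06.

21.06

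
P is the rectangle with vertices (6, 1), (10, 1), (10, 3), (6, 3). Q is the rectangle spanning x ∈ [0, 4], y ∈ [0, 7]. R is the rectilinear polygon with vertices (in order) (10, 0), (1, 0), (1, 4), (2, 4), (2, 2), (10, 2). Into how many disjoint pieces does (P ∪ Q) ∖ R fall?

2

(P ∪ Q) ∖ R splits into 2 disjoint pieces (area 4, area 20).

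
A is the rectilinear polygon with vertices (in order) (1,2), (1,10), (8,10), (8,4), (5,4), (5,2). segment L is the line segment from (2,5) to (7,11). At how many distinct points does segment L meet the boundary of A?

1

The segment meets the boundary at (6.167,10).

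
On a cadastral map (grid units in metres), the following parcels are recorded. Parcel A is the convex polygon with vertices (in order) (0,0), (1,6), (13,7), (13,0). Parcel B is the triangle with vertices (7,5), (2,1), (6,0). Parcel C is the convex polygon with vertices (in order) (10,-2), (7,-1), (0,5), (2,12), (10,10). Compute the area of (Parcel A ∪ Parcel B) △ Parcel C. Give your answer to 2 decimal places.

|Parcel A ∪ Parcel B| = 81.
|(Parcel A ∪ Parcel B) ∩ Parcel C| = 47.6146.
|(Parcel A ∪ Parcel B) △ Parcel C| = 81 + 95.5 − 95.2292 = 81.27.

81.27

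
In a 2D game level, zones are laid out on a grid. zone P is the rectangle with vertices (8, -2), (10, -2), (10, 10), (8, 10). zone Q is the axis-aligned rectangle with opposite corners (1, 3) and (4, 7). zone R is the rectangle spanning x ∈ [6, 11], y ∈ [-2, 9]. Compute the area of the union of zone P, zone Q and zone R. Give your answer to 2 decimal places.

69.00

By inclusion–exclusion:
Individual areas: |zone P| = 24, |zone Q| = 12, |zone R| = 55.
|zone P∩zone Q| = 0 (no overlap).
|zone P∩zone R|: x∈[8,10], y∈[-2,9] → 2·11 = 22.
|zone Q∩zone R| = 0 (no overlap).
|zone P∩zone Q∩zone R| = 0.
|zone P ∪ zone Q ∪ zone R| = 91 − 22 + 0 = 69.00.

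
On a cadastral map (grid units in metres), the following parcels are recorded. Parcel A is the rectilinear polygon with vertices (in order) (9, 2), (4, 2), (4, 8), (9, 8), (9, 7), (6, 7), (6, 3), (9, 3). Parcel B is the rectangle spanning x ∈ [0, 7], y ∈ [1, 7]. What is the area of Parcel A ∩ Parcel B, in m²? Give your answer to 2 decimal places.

11.00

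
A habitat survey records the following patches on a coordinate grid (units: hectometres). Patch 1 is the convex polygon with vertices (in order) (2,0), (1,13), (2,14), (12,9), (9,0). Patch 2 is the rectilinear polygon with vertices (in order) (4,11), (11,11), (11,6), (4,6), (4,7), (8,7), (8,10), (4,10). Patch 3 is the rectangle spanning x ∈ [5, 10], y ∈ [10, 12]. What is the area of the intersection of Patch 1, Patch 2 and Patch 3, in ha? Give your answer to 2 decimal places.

4.00

The intersection is the polygon with vertices (5,10), (5,11), (8,11), (10,10), (8,10).
By the shoelace formula its area is 4.00.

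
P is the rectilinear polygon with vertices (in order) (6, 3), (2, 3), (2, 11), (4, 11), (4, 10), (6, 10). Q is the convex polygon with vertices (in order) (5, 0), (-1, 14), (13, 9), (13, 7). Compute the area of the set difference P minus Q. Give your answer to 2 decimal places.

|P| = 30, |P∩Q| = 26.5714.
|P ∖ Q| = |P| − |P∩Q| = 30 − 26.5714 = 3.43.

3.43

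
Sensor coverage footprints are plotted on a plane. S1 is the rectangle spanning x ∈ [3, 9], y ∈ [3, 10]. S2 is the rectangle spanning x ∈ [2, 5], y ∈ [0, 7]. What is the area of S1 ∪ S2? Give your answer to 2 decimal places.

55.00

By inclusion–exclusion:
Individual areas: |S1| = 42, |S2| = 21.
|S1∩S2|: x∈[3,5], y∈[3,7] → 2·4 = 8.
|S1 ∪ S2| = 63 − 8 = 55.00.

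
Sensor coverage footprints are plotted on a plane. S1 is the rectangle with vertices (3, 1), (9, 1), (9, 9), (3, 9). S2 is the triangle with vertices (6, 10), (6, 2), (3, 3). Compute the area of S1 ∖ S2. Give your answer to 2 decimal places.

36.21

|S1| = 48, |S1∩S2| = 11.7857.
|S1 ∖ S2| = |S1| − |S1∩S2| = 48 − 11.7857 = 36.21.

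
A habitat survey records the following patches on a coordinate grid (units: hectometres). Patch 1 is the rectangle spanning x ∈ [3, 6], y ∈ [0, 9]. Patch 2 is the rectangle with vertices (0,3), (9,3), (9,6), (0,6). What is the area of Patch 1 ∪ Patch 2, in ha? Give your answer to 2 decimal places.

By inclusion–exclusion:
Individual areas: |Patch 1| = 27, |Patch 2| = 27.
|Patch 1∩Patch 2|: x∈[3,6], y∈[3,6] → 3·3 = 9.
|Patch 1 ∪ Patch 2| = 54 − 9 = 45.00.

45.00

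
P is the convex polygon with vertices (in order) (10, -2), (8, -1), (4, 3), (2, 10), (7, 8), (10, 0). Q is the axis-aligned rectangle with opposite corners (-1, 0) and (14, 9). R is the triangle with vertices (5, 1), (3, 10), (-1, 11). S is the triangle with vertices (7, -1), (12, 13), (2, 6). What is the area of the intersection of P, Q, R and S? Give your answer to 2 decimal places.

The intersection is the polygon with vertices (4.714,2.286), (4.5,2.5), (3.905,3.333), (2.952,6.667), (3.635,7.144).
By the shoelace formula its area is 2.79.

2.79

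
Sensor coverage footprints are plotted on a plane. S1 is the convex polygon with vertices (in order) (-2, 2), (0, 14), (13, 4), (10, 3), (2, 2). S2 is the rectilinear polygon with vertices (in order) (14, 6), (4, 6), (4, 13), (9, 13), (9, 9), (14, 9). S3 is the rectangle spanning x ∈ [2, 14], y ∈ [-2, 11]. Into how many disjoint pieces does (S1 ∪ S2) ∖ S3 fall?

2

(S1 ∪ S2) ∖ S3 splits into 2 disjoint pieces (area 35.85, area 10).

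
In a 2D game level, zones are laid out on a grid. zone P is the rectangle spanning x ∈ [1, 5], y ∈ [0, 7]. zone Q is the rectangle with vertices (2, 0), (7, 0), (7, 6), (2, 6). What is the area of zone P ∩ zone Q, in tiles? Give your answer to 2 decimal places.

18.00

|zone P∩zone Q|: x∈[2,5], y∈[0,6] → 3·6 = 18.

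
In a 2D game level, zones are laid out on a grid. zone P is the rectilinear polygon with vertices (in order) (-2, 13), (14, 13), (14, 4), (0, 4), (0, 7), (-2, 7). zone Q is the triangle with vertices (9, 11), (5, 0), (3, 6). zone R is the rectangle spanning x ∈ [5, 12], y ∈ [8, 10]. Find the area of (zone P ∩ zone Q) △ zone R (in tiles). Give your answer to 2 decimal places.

24.73

|zone P ∩ zone Q| = 17.4242.
|(zone P ∩ zone Q) ∩ zone R| = 3.3455.
|(zone P ∩ zone Q) △ zone R| = 17.4242 + 14 − 6.6909 = 24.73.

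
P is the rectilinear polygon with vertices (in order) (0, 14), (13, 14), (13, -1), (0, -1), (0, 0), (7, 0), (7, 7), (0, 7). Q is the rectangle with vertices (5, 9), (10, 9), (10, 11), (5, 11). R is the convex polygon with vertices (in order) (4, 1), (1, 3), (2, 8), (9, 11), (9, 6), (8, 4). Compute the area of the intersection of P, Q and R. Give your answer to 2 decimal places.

The intersection is the polygon with vertices (5,9.286), (9,11), (9,9), (5,9).
By the shoelace formula its area is 4.57.

4.57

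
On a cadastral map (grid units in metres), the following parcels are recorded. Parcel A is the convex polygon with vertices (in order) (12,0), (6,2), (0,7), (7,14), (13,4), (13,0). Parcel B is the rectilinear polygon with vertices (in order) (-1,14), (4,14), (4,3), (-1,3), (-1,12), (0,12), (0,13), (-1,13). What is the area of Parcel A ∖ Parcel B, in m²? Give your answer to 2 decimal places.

|Parcel A| = 94.5, |Parcel A∩Parcel B| = 14.6667.
|Parcel A ∖ Parcel B| = |Parcel A| − |Parcel A∩Parcel B| = 94.5 − 14.6667 = 79.83.

79.83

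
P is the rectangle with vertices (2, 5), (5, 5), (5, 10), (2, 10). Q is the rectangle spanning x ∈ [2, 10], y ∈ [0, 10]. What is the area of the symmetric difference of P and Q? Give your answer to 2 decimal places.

|P∩Q|: x∈[2,5], y∈[5,10] → 3·5 = 15.
|P △ Q| = |P| + |Q| − 2·|P∩Q| = 15 + 80 − 30 = 65.00.

65.00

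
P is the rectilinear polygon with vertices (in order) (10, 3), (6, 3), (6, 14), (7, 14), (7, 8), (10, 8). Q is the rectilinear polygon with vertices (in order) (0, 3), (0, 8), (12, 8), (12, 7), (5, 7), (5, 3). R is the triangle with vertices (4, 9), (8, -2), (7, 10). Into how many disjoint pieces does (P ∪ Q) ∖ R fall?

(P ∪ Q) ∖ R splits into 4 disjoint pieces (area 0.0455, area 24.4432, area 4.1667, area 15.125).

4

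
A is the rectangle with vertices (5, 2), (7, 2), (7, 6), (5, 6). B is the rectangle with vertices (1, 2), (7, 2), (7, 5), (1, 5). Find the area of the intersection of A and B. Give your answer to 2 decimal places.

|A∩B|: x∈[5,7], y∈[2,5] → 2·3 = 6.

6.00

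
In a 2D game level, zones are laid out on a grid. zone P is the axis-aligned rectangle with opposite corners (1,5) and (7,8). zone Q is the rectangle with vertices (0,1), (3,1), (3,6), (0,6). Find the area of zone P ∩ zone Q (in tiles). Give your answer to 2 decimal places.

|zone P∩zone Q|: x∈[1,3], y∈[5,6] → 2·1 = 2.

2.00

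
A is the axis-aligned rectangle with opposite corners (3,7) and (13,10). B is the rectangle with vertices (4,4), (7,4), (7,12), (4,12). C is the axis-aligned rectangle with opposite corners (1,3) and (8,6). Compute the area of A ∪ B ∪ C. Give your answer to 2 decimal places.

60.00

By inclusion–exclusion:
Individual areas: |A| = 30, |B| = 24, |C| = 21.
|A∩B|: x∈[4,7], y∈[7,10] → 3·3 = 9.
|A∩C| = 0 (no overlap).
|B∩C|: x∈[4,7], y∈[4,6] → 3·2 = 6.
|A∩B∩C| = 0.
|A ∪ B ∪ C| = 75 − 15 + 0 = 60.00.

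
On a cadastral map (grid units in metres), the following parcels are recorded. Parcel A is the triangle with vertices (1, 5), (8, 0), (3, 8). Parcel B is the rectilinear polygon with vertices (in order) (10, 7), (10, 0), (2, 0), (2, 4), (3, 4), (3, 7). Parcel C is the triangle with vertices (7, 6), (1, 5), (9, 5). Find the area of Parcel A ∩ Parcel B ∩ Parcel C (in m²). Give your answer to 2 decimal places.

The intersection is the polygon with vertices (3,5.333), (4.509,5.585), (4.875,5), (3,5).
By the shoelace formula its area is 0.80.

0.80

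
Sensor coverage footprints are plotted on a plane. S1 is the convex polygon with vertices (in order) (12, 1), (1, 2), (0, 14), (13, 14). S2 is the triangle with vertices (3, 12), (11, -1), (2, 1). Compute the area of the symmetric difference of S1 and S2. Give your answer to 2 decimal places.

123.58

|S1| = 150, |S2| = 50.5, |S1∩S2| = 38.4622.
|S1 △ S2| = |S1| + |S2| − 2·|S1∩S2| = 150 + 50.5 − 76.9243 = 123.58.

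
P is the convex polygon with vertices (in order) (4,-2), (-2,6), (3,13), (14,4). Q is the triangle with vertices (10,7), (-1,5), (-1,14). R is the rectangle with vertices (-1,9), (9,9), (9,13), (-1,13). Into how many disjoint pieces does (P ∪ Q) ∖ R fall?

2

(P ∪ Q) ∖ R splits into 2 disjoint pieces (area 104.4222, area 0.7857).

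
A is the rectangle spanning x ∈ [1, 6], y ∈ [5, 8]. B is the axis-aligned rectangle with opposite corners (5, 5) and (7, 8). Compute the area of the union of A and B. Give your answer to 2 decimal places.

By inclusion–exclusion:
Individual areas: |A| = 15, |B| = 6.
|A∩B|: x∈[5,6], y∈[5,8] → 1·3 = 3.
|A ∪ B| = 21 − 3 = 18.00.

18.00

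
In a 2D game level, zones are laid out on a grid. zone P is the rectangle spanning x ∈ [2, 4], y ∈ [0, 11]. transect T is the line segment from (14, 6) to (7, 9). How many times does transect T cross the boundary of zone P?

The segment lies entirely outside zone P and never meets its boundary.

0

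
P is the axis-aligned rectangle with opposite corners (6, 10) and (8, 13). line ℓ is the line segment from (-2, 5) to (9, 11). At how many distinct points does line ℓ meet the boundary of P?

The segment meets the boundary at (8,10.455), (7.167,10).

2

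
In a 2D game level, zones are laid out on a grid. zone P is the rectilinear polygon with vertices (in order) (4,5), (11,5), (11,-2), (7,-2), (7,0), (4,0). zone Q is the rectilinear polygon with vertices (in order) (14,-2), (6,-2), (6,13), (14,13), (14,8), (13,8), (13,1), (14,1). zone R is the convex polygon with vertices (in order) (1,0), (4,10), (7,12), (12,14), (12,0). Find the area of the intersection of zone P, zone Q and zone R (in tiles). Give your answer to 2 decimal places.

The intersection is the polygon with vertices (11,0), (7,0), (6,0), (6,5), (11,5).
By the shoelace formula its area is 25.00.

25.00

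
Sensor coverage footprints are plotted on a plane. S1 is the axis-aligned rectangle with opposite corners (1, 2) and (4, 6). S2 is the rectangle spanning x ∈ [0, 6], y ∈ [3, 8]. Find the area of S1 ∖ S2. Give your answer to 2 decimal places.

|S1∩S2|: x∈[1,4], y∈[3,6] → 3·3 = 9.
|S1| = 12.
|S1 ∖ S2| = |S1| − |S1∩S2| = 12 − 9 = 3.00.

3.00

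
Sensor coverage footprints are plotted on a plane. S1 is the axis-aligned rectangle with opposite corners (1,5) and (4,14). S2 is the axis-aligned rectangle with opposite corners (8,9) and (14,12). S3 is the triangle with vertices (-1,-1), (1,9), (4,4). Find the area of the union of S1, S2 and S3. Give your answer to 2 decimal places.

60.20

By inclusion–exclusion:
Individual areas: |S1| = 27, |S2| = 18, |S3| = 20.
|S1∩S2| = 0 (no overlap).
|S1∩S3| = 4.8.
|S2∩S3| = 0.
|S1∩S2∩S3| = 0.
|S1 ∪ S2 ∪ S3| = 65 − 4.8 + 0 = 60.20.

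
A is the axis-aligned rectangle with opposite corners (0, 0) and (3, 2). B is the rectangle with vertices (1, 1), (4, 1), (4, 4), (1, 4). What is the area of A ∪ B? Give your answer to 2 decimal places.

By inclusion–exclusion:
Individual areas: |A| = 6, |B| = 9.
|A∩B|: x∈[1,3], y∈[1,2] → 2·1 = 2.
|A ∪ B| = 15 − 2 = 13.00.

13.00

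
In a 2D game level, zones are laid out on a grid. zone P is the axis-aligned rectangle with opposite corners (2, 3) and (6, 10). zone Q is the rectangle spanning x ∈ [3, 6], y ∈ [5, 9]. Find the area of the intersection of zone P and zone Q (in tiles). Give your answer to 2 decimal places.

12.00

|zone P∩zone Q|: x∈[3,6], y∈[5,9] → 3·4 = 12.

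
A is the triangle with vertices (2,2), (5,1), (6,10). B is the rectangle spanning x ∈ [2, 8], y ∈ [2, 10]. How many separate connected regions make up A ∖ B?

1

A ∖ B is a single connected region.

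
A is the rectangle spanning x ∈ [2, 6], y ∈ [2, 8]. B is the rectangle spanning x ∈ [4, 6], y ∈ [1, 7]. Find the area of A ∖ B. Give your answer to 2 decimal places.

14.00

|A∩B|: x∈[4,6], y∈[2,7] → 2·5 = 10.
|A| = 24.
|A ∖ B| = |A| − |A∩B| = 24 − 10 = 14.00.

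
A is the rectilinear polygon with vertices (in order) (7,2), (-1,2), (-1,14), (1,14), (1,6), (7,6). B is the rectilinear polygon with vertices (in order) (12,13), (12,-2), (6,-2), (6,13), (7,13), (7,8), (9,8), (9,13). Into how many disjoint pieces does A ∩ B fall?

1

A ∩ B is a single connected region.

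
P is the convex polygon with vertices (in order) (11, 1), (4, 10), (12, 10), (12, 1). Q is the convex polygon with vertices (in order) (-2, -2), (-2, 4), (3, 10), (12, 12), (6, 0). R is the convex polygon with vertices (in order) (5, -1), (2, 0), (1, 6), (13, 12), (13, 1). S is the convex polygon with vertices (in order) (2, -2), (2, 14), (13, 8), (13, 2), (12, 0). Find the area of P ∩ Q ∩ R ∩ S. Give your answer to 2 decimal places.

The intersection is the polygon with vertices (8.261,4.522), (5.4,8.2), (9,10), (9.333,10), (10.643,9.286).
By the shoelace formula its area is 14.08.

14.08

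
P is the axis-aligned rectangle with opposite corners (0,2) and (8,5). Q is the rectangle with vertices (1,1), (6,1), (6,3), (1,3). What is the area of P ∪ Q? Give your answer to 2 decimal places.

29.00

By inclusion–exclusion:
Individual areas: |P| = 24, |Q| = 10.
|P∩Q|: x∈[1,6], y∈[2,3] → 5·1 = 5.
|P ∪ Q| = 34 − 5 = 29.00.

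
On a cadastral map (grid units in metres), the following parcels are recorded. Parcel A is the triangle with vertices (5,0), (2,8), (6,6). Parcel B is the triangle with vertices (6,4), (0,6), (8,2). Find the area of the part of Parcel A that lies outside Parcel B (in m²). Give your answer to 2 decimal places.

11.26

|Parcel A| = 13, |Parcel A∩Parcel B| = 1.737.
|Parcel A ∖ Parcel B| = |Parcel A| − |Parcel A∩Parcel B| = 13 − 1.737 = 11.26.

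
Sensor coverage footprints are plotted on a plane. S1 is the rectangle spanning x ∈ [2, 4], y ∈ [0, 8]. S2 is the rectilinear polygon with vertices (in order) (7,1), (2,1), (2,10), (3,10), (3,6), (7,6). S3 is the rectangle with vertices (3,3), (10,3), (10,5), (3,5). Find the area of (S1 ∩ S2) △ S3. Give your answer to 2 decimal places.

22.00

|S1 ∩ S2| = 12.
|(S1 ∩ S2) ∩ S3| = 2.
|(S1 ∩ S2) △ S3| = 12 + 14 − 4 = 22.00.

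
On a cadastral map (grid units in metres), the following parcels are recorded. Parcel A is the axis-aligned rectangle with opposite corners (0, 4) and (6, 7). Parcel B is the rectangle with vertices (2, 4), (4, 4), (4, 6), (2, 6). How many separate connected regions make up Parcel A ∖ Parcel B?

Parcel A ∖ Parcel B is a single connected region.

1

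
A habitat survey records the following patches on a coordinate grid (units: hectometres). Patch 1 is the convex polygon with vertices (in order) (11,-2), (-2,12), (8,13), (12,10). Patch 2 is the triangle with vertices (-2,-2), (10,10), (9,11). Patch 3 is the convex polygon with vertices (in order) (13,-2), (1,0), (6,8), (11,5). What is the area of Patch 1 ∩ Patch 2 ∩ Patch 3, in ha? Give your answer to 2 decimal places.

The intersection is the polygon with vertices (6.306,7.816), (7.25,7.25), (4.741,4.741), (4.276,5.241), (4.696,5.913).
By the shoelace formula its area is 3.14.

3.14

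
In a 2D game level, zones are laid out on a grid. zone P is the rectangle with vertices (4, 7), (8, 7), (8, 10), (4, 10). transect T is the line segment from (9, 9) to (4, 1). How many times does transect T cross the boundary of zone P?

2

The segment meets the boundary at (7.75,7), (8,7.4).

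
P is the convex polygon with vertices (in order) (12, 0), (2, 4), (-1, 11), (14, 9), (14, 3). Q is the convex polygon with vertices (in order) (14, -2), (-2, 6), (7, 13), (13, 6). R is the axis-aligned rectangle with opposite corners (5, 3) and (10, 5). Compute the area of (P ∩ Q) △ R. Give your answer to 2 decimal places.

|P ∩ Q| = 87.0805.
|(P ∩ Q) ∩ R| = 10.
|(P ∩ Q) △ R| = 87.0805 + 10 − 20 = 77.08.

77.08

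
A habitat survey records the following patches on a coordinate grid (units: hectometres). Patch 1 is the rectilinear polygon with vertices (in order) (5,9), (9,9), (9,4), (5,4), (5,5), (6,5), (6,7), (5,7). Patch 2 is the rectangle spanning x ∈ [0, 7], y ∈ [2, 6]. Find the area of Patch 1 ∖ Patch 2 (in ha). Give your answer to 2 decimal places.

15.00

|Patch 1| = 18, |Patch 1∩Patch 2| = 3.
|Patch 1 ∖ Patch 2| = |Patch 1| − |Patch 1∩Patch 2| = 18 − 3 = 15.00.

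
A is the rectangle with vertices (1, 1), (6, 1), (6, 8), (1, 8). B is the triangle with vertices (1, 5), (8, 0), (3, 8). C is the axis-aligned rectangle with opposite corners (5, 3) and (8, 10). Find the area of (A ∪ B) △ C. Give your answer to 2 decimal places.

|A ∪ B| = 36.7714.
|(A ∪ B) ∩ C| = 5.0125.
|(A ∪ B) △ C| = 36.7714 + 21 − 10.025 = 47.75.

47.75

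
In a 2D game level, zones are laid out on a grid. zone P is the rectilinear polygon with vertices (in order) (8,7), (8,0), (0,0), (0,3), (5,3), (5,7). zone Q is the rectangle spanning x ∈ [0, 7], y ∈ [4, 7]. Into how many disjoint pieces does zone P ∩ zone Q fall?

1

zone P ∩ zone Q is a single connected region.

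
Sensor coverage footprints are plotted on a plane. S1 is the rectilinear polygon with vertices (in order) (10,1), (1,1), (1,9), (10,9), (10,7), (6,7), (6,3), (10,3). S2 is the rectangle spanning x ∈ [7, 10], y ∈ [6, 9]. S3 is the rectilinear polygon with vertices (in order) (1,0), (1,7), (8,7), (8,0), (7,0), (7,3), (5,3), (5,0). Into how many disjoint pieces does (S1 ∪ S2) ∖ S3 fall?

3

(S1 ∪ S2) ∖ S3 splits into 3 disjoint pieces (area 20, area 4, area 4).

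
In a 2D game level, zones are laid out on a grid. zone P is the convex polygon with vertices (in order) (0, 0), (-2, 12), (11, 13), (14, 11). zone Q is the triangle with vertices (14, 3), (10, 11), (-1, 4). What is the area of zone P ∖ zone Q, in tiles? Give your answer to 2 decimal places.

|zone P| = 109.5, |zone P∩zone Q| = 31.9096.
|zone P ∖ zone Q| = |zone P| − |zone P∩zone Q| = 109.5 − 31.9096 = 77.59.

77.59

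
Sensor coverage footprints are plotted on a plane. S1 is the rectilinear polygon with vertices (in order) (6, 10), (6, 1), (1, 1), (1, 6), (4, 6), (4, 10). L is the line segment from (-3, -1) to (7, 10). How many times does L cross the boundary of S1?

4

The segment meets the boundary at (6,8.9), (3.364,6), (4,6.7), (1,3.4).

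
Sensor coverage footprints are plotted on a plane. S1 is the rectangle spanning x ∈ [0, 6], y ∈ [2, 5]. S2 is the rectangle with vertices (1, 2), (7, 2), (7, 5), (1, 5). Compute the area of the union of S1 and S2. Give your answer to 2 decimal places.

By inclusion–exclusion:
Individual areas: |S1| = 18, |S2| = 18.
|S1∩S2|: x∈[1,6], y∈[2,5] → 5·3 = 15.
|S1 ∪ S2| = 36 − 15 = 21.00.

21.00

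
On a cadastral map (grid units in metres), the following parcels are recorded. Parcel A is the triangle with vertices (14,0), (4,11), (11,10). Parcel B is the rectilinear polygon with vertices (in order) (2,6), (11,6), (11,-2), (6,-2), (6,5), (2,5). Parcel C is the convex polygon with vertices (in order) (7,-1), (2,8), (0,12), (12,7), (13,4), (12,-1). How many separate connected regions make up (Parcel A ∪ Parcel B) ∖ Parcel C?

4

(Parcel A ∪ Parcel B) ∖ Parcel C splits into 4 disjoint pieces (area 5.9, area 1.3889, area 12.1938, area 1.7793).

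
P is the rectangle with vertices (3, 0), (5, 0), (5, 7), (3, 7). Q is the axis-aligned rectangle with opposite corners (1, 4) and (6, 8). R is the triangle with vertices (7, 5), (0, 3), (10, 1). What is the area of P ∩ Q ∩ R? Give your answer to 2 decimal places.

0.32

The intersection is the polygon with vertices (5,4), (3.5,4), (5,4.429).
By the shoelace formula its area is 0.32.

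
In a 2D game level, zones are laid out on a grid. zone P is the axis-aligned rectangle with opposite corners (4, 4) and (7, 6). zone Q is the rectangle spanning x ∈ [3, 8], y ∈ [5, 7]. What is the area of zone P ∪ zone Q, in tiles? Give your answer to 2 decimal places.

13.00

By inclusion–exclusion:
Individual areas: |zone P| = 6, |zone Q| = 10.
|zone P∩zone Q|: x∈[4,7], y∈[5,6] → 3·1 = 3.
|zone P ∪ zone Q| = 16 − 3 = 13.00.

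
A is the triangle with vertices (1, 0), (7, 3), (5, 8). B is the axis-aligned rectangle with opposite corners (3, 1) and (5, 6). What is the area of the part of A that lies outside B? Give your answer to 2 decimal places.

10.00

|A| = 18, |A∩B| = 8.
|A ∖ B| = |A| − |A∩B| = 18 − 8 = 10.00.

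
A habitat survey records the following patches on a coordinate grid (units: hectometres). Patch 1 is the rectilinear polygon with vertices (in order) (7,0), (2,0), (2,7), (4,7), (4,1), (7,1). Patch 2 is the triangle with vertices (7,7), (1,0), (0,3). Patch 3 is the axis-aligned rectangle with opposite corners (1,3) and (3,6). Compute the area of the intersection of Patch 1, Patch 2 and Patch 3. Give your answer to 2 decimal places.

The intersection is the polygon with vertices (3,4.714), (3,3), (2,3), (2,4.143).
By the shoelace formula its area is 1.43.

1.43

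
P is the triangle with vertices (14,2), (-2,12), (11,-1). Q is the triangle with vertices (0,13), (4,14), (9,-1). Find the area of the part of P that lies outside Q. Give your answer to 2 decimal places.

|P| = 39, |P∩Q| = 9.6596.
|P ∖ Q| = |P| − |P∩Q| = 39 − 9.6596 = 29.34.

29.34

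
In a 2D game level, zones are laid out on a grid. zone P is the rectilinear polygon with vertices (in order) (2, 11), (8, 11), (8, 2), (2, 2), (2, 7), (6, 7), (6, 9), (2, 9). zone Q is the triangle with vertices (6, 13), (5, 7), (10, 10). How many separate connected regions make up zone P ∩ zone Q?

1

zone P ∩ zone Q is a single connected region.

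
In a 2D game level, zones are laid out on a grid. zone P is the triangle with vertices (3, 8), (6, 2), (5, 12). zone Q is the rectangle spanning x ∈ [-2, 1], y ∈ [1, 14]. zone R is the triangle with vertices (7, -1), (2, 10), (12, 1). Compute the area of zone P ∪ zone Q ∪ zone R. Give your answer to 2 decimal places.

76.52

By inclusion–exclusion:
Individual areas: |zone P| = 12, |zone Q| = 39, |zone R| = 32.5.
|zone P∩zone Q| = 0.
|zone P∩zone R| = 6.9776.
|zone Q∩zone R| = 0.
|zone P∩zone Q∩zone R| = 0.
|zone P ∪ zone Q ∪ zone R| = 83.5 − 6.9776 + 0 = 76.52.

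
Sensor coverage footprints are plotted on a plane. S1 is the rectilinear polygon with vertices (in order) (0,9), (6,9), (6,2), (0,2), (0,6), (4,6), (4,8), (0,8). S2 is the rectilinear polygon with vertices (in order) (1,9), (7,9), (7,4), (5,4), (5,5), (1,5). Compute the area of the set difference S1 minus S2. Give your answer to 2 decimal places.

|S1| = 34, |S1∩S2| = 15.
|S1 ∖ S2| = |S1| − |S1∩S2| = 34 − 15 = 19.00.

19.00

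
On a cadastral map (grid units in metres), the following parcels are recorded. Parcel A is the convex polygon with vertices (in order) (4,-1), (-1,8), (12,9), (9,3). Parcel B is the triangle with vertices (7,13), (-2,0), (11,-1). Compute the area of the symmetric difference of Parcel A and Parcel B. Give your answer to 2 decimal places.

55.49

|Parcel A| = 70, |Parcel B| = 89, |Parcel A∩Parcel B| = 51.753.
|Parcel A △ Parcel B| = |Parcel A| + |Parcel B| − 2·|Parcel A∩Parcel B| = 70 + 89 − 103.506 = 55.49.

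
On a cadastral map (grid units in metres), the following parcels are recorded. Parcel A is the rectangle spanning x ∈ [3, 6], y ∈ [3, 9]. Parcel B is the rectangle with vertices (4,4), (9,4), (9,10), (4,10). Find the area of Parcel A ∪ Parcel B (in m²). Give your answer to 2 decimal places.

38.00

By inclusion–exclusion:
Individual areas: |Parcel A| = 18, |Parcel B| = 30.
|Parcel A∩Parcel B|: x∈[4,6], y∈[4,9] → 2·5 = 10.
|Parcel A ∪ Parcel B| = 48 − 10 = 38.00.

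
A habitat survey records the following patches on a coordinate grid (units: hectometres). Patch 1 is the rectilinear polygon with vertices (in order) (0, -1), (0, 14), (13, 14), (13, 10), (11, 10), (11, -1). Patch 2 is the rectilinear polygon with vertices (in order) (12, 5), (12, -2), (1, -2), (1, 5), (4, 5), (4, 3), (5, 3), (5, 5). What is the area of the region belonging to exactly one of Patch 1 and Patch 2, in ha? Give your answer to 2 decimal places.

132.00

|Patch 1| = 173, |Patch 2| = 75, |Patch 1∩Patch 2| = 58.
|Patch 1 △ Patch 2| = |Patch 1| + |Patch 2| − 2·|Patch 1∩Patch 2| = 173 + 75 − 116 = 132.00.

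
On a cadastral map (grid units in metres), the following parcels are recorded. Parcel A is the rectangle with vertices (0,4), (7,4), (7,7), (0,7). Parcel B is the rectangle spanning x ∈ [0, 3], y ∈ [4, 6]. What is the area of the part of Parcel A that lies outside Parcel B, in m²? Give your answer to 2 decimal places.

|Parcel A∩Parcel B|: x∈[0,3], y∈[4,6] → 3·2 = 6.
|Parcel A| = 21.
|Parcel A ∖ Parcel B| = |Parcel A| − |Parcel A∩Parcel B| = 21 − 6 = 15.00.

15.00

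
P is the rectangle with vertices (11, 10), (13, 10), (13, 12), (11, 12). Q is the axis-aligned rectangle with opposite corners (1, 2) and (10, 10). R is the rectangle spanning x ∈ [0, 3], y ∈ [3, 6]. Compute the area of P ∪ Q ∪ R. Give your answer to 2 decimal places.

79.00

By inclusion–exclusion:
Individual areas: |P| = 4, |Q| = 72, |R| = 9.
|P∩Q| = 0 (no overlap).
|P∩R| = 0 (no overlap).
|Q∩R|: x∈[1,3], y∈[3,6] → 2·3 = 6.
|P∩Q∩R| = 0.
|P ∪ Q ∪ R| = 85 − 6 + 0 = 79.00.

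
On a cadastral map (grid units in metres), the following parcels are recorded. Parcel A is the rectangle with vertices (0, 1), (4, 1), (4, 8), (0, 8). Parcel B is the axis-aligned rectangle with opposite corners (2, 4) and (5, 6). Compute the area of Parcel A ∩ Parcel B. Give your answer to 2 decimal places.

4.00

|Parcel A∩Parcel B|: x∈[2,4], y∈[4,6] → 2·2 = 4.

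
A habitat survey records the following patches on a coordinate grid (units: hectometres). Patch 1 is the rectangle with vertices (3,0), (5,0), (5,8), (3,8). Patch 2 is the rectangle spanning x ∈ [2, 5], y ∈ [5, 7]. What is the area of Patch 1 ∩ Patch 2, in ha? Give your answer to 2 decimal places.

|Patch 1∩Patch 2|: x∈[3,5], y∈[5,7] → 2·2 = 4.

4.00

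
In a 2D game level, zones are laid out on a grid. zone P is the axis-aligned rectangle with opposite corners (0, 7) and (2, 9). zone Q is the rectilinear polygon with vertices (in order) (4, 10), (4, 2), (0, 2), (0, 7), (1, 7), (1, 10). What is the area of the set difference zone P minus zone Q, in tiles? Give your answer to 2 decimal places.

|zone P| = 4, |zone P∩zone Q| = 2.
|zone P ∖ zone Q| = |zone P| − |zone P∩zone Q| = 4 − 2 = 2.00.

2.00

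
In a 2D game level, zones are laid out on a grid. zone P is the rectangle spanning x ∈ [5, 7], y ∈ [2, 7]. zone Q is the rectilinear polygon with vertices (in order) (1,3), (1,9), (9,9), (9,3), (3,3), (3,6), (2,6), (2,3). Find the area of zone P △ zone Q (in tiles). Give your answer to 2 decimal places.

39.00

|zone P| = 10, |zone Q| = 45, |zone P∩zone Q| = 8.
|zone P △ zone Q| = |zone P| + |zone Q| − 2·|zone P∩zone Q| = 10 + 45 − 16 = 39.00.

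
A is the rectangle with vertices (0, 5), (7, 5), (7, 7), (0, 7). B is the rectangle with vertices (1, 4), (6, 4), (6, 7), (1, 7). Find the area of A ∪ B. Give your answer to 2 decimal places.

By inclusion–exclusion:
Individual areas: |A| = 14, |B| = 15.
|A∩B|: x∈[1,6], y∈[5,7] → 5·2 = 10.
|A ∪ B| = 29 − 10 = 19.00.

19.00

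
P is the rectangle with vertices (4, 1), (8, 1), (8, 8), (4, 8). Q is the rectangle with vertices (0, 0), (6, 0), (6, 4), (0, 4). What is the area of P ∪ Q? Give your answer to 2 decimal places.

46.00

By inclusion–exclusion:
Individual areas: |P| = 28, |Q| = 24.
|P∩Q|: x∈[4,6], y∈[1,4] → 2·3 = 6.
|P ∪ Q| = 52 − 6 = 46.00.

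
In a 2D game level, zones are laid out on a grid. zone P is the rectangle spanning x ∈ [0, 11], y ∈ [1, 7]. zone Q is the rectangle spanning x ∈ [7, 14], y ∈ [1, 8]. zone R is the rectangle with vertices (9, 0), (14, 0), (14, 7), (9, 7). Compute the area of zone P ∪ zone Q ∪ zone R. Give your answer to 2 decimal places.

96.00

By inclusion–exclusion:
Individual areas: |zone P| = 66, |zone Q| = 49, |zone R| = 35.
|zone P∩zone Q|: x∈[7,11], y∈[1,7] → 4·6 = 24.
|zone P∩zone R|: x∈[9,11], y∈[1,7] → 2·6 = 12.
|zone Q∩zone R|: x∈[9,14], y∈[1,7] → 5·6 = 30.
|zone P∩zone Q∩zone R| = 12.
|zone P ∪ zone Q ∪ zone R| = 150 − 66 + 12 = 96.00.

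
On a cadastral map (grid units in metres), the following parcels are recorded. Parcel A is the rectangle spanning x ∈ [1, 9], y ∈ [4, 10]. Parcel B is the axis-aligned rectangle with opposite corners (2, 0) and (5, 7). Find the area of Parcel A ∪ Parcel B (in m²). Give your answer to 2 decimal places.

60.00

By inclusion–exclusion:
Individual areas: |Parcel A| = 48, |Parcel B| = 21.
|Parcel A∩Parcel B|: x∈[2,5], y∈[4,7] → 3·3 = 9.
|Parcel A ∪ Parcel B| = 69 − 9 = 60.00.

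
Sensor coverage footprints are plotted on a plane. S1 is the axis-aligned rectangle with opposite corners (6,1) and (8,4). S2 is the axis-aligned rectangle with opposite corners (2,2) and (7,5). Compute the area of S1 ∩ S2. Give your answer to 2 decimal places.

|S1∩S2|: x∈[6,7], y∈[2,4] → 1·2 = 2.

2.00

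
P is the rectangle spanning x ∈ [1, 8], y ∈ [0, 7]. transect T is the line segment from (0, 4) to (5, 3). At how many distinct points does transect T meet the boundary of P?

The segment meets the boundary at (1,3.8).

1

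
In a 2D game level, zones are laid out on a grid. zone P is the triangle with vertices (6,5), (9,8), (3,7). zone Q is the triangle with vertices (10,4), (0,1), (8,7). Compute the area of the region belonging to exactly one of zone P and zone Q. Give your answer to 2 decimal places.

|zone P| = 7.5, |zone Q| = 18, |zone P∩zone Q| = 0.5882.
|zone P △ zone Q| = |zone P| + |zone Q| − 2·|zone P∩zone Q| = 7.5 + 18 − 1.1765 = 24.32.

24.32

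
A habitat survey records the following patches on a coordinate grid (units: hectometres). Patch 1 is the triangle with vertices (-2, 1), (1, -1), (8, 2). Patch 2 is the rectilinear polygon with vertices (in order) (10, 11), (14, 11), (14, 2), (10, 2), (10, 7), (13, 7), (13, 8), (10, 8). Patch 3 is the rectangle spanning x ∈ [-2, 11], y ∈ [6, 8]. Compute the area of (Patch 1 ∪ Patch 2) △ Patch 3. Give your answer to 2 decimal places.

|Patch 1 ∪ Patch 2| = 44.5.
|(Patch 1 ∪ Patch 2) ∩ Patch 3| = 1.
|(Patch 1 ∪ Patch 2) △ Patch 3| = 44.5 + 26 − 2 = 68.50.

68.50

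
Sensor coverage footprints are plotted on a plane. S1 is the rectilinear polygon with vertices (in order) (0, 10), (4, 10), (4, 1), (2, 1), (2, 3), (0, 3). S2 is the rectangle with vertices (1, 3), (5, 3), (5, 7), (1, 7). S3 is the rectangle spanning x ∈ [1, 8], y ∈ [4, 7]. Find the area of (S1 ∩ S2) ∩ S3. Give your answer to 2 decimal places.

9.00

The region (S1 ∩ S2) ∩ S3 is the polygon with vertices (1,7), (4,7), (4,4), (1,4).
By the shoelace formula its area is 9.00.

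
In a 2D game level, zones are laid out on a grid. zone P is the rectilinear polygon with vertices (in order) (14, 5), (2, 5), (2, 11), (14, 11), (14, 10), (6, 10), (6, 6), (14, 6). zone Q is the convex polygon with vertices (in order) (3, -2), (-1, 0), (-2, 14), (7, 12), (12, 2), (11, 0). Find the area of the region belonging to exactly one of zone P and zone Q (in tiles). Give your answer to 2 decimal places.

136.00

|zone P| = 40, |zone Q| = 156, |zone P∩zone Q| = 30.
|zone P △ zone Q| = |zone P| + |zone Q| − 2·|zone P∩zone Q| = 40 + 156 − 60 = 136.00.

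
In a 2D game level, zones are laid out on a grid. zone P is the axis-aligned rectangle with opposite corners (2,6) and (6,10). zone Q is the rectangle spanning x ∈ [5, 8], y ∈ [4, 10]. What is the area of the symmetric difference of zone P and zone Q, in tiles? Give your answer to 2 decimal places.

26.00

|zone P∩zone Q|: x∈[5,6], y∈[6,10] → 1·4 = 4.
|zone P △ zone Q| = |zone P| + |zone Q| − 2·|zone P∩zone Q| = 16 + 18 − 8 = 26.00.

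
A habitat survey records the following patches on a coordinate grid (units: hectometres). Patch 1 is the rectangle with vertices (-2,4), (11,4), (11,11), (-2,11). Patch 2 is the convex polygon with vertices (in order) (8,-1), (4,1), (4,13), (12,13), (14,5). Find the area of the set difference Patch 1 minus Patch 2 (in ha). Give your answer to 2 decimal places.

|Patch 1| = 91, |Patch 1∩Patch 2| = 49.
|Patch 1 ∖ Patch 2| = |Patch 1| − |Patch 1∩Patch 2| = 91 − 49 = 42.00.

42.00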